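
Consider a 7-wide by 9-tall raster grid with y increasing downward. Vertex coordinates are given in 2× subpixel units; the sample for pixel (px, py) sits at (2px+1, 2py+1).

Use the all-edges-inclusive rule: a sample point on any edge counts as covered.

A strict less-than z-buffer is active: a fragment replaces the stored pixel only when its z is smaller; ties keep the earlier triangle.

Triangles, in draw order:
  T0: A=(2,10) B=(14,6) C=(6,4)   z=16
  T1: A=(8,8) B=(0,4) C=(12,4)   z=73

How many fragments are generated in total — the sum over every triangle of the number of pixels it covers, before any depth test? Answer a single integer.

T0:
  2·area = 56  (B↔C swapped to make it positive)
  edge (2, 10)→(6, 4): d=(4,-6) inclusive
  edge (6, 4)→(14, 6): d=(8,2) inclusive
  edge (14, 6)→(2, 10): d=(-12,4) inclusive
    (3,2)@(7, 5): e=[10,6,40] → X
    (4,2)@(9, 5): e=[22,2,32] → X
    (5,2)@(11, 5): e=[34,-2,24] → .
    (2,3)@(5, 7): e=[6,26,24] → X
    (5,3)@(11, 7): e=[42,14,0] → X  [on edge]
    (6,3)@(13, 7): e=[54,10,-8] → .
    (1,4)@(3, 9): e=[2,46,8] → X
    (2,4)@(5, 9): e=[14,42,0] → X  [on edge]
    (3,4)@(7, 9): e=[26,38,-8] → .
    (4,4)@(9, 9): e=[38,34,-16] → .
    (5,4)@(11, 9): e=[50,30,-24] → .
    (1,5)@(3, 11): e=[10,62,-16] → .
  covered (8 px):
    . . . . . . .
    . . . . . . .
    . . . X X . .
    . . X X X X .
    . X X . . . .
    . . . . . . .
    . . . . . . .
    . . . . . . .
    . . . . . . .
T1:
  2·area = 48
  edge (8, 8)→(0, 4): d=(-8,-4) inclusive
  edge (0, 4)→(12, 4): d=(12,0) inclusive
  edge (12, 4)→(8, 8): d=(-4,4) inclusive
    (6,1)@(13, 3): e=[60,-12,0] → .  [on edge]
    (1,2)@(3, 5): e=[4,12,32] → X
    (2,2)@(5, 5): e=[12,12,24] → X
    (3,2)@(7, 5): e=[20,12,16] → X
    (4,2)@(9, 5): e=[28,12,8] → X
    (5,2)@(11, 5): e=[36,12,0] → X  [on edge]
    (6,2)@(13, 5): e=[44,12,-8] → .
    (1,3)@(3, 7): e=[-12,36,24] → .
    (2,3)@(5, 7): e=[-4,36,16] → .
    (3,3)@(7, 7): e=[4,36,8] → X
    (4,3)@(9, 7): e=[12,36,0] → X  [on edge]
    (5,3)@(11, 7): e=[20,36,-8] → .
    (3,4)@(7, 9): e=[-12,60,0] → .  [on edge]
    (2,5)@(5, 11): e=[-36,84,0] → .  [on edge]
    (1,6)@(3, 13): e=[-60,108,0] → .  [on edge]
    (0,7)@(1, 15): e=[-84,132,0] → .  [on edge]
  covered (7 px):
    . . . . . . .
    . . . . . . .
    . X X X X X .
    . . . X X . .
    . . . . . . .
    . . . . . . .
    . . . . . . .
    . . . . . . .
    . . . . . . .

Final: 15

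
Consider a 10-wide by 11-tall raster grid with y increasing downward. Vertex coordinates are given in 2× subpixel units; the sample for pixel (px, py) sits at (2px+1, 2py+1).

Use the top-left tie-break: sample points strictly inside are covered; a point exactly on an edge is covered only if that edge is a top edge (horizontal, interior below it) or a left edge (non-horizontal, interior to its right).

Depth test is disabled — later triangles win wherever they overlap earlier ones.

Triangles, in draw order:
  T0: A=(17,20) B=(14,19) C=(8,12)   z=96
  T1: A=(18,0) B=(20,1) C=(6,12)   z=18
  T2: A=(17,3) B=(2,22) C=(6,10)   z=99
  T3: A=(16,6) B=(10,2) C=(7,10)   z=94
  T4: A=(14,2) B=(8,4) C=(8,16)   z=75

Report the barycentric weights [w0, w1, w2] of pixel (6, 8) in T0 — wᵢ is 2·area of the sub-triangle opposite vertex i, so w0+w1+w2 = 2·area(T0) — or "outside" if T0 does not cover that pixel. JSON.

T0:
  2·area = 15
  edge (17, 20)→(14, 19): d=(-3,-1) top-left  bias=+0
  edge (14, 19)→(8, 12): d=(-6,-7) top-left  bias=+0
  edge (8, 12)→(17, 20): d=(9,8) right/bottom  bias=-1
    (4,6)@(9, 13): e=[13,1,1] → X
    (5,6)@(11, 13): e=[15,15,-15] → .
    (4,7)@(9, 15): e=[7,-11,19] → .
    (5,7)@(11, 15): e=[9,3,3] → X
    (6,7)@(13, 15): e=[11,17,-13] → .
    (5,8)@(11, 17): e=[3,-9,21] → .
    (6,8)@(13, 17): e=[5,5,5] → X
    (7,8)@(15, 17): e=[7,19,-11] → .
    (6,9)@(13, 19): e=[-1,-7,23] → .
    (7,9)@(15, 19): e=[1,7,7] → X
    (8,9)@(17, 19): e=[3,21,-9] → .
    (7,10)@(15, 21): e=[-5,-5,25] → .
  covered (4 px):
    . . . . . . . . . .
    . . . . . . . . . .
    . . . . . . . . . .
    . . . . . . . . . .
    . . . . . . . . . .
    . . . . . . . . . .
    . . . . X . . . . .
    . . . . . X . . . .
    . . . . . . X . . .
    . . . . . . . X . .
    . . . . . . . . . .
T1:
  2·area = 36
  edge (18, 0)→(20, 1): d=(2,1) right/bottom  bias=-1
  edge (20, 1)→(6, 12): d=(-14,11) right/bottom  bias=-1
  edge (6, 12)→(18, 0): d=(12,-12) top-left  bias=+0
    (8,0)@(17, 1): e=[3,33,0] → X  [on edge]
    (9,0)@(19, 1): e=[1,11,24] → X
    (7,1)@(15, 3): e=[9,27,0] → X  [on edge]
    (9,1)@(19, 3): e=[5,-17,48] → .
    (6,2)@(13, 5): e=[15,21,0] → X  [on edge]
    (7,2)@(15, 5): e=[13,-1,24] → .
    (8,2)@(17, 5): e=[11,-23,48] → .
    (5,3)@(11, 7): e=[21,15,0] → X  [on edge]
    (6,3)@(13, 7): e=[19,-7,24] → .
    (4,4)@(9, 9): e=[27,9,0] → X  [on edge]
    (5,4)@(11, 9): e=[25,-13,24] → .
    (3,5)@(7, 11): e=[33,3,0] → X  [on edge]
    (2,6)@(5, 13): e=[39,-3,0] → .  [on edge]
    (1,7)@(3, 15): e=[45,-9,0] → .  [on edge]
    (0,8)@(1, 17): e=[51,-15,0] → .  [on edge]
  covered (8 px):
    . . . . . . . . X X
    . . . . . . . X X .
    . . . . . . X . . .
    . . . . . X . . . .
    . . . . X . . . . .
    . . . X . . . . . .
    . . . . . . . . . .
    . . . . . . . . . .
    . . . . . . . . . .
    . . . . . . . . . .
    . . . . . . . . . .
T2:
  2·area = 104
  edge (17, 3)→(2, 22): d=(-15,19) right/bottom  bias=-1
  edge (2, 22)→(6, 10): d=(4,-12) top-left  bias=+0
  edge (6, 10)→(17, 3): d=(11,-7) top-left  bias=+0
    (4,0)@(9, 1): e=[182,0,-78] → .  [on edge]
    (8,1)@(17, 3): e=[0,104,0] → .  [on edge]
    (7,2)@(15, 5): e=[8,88,8] → X
    (8,2)@(17, 5): e=[-30,112,22] → .
    (3,3)@(7, 7): e=[130,0,-26] → .  [on edge]
    (5,3)@(11, 7): e=[54,48,2] → X
    (6,3)@(13, 7): e=[16,72,16] → X
    (7,3)@(15, 7): e=[-22,96,30] → .
    (4,4)@(9, 9): e=[62,32,10] → X
    (6,4)@(13, 9): e=[-14,80,38] → .
    (3,5)@(7, 11): e=[70,16,18] → X
    (5,5)@(11, 11): e=[-6,64,46] → .
    (2,6)@(5, 13): e=[78,0,26] → X  [on edge]
    (1,9)@(3, 19): e=[26,0,78] → X  [on edge]
  covered (14 px):
    . . . . . . . . . .
    . . . . . . . . . .
    . . . . . . . X . .
    . . . . . X X . . .
    . . . . X X . . . .
    . . . X X . . . . .
    . . X X X . . . . .
    . . X X . . . . . .
    . . X . . . . . . .
    . X . . . . . . . .
    . . . . . . . . . .
T3:
  2·area = 60  (B↔C swapped to make it positive)
  edge (16, 6)→(7, 10): d=(-9,4) right/bottom  bias=-1
  edge (7, 10)→(10, 2): d=(3,-8) top-left  bias=+0
  edge (10, 2)→(16, 6): d=(6,4) right/bottom  bias=-1
    (5,1)@(11, 3): e=[47,11,2] → X
    (6,1)@(13, 3): e=[39,27,-6] → .
    (4,2)@(9, 5): e=[37,1,22] → X
    (6,2)@(13, 5): e=[21,33,6] → X
    (7,2)@(15, 5): e=[13,49,-2] → .
    (4,3)@(9, 7): e=[19,7,34] → X
    (7,3)@(15, 7): e=[-5,55,10] → .
    (4,4)@(9, 9): e=[1,13,46] → X
    (5,4)@(11, 9): e=[-7,29,38] → .
    (6,4)@(13, 9): e=[-15,45,30] → .
    (4,5)@(9, 11): e=[-17,19,58] → .
  covered (8 px):
    . . . . . . . . . .
    . . . . . X . . . .
    . . . . X X X . . .
    . . . . X X X . . .
    . . . . X . . . . .
    . . . . . . . . . .
    . . . . . . . . . .
    . . . . . . . . . .
    . . . . . . . . . .
    . . . . . . . . . .
    . . . . . . . . . .
T4:
  2·area = 72  (B↔C swapped to make it positive)
  edge (14, 2)→(8, 16): d=(-6,14) right/bottom  bias=-1
  edge (8, 16)→(8, 4): d=(0,-12) top-left  bias=+0
  edge (8, 4)→(14, 2): d=(6,-2) top-left  bias=+0
    (8,0)@(17, 1): e=[-36,108,0] → .  [on edge]
    (5,1)@(11, 3): e=[36,36,0] → X  [on edge]
    (6,1)@(13, 3): e=[8,60,4] → X
    (7,1)@(15, 3): e=[-20,84,8] → .
    (2,2)@(5, 5): e=[108,-36,0] → .  [on edge]
    (4,2)@(9, 5): e=[52,12,8] → X
    (6,2)@(13, 5): e=[-4,60,16] → .
    (4,3)@(9, 7): e=[40,12,20] → X
    (6,3)@(13, 7): e=[-16,60,28] → .
    (4,4)@(9, 9): e=[28,12,32] → X
    (5,4)@(11, 9): e=[0,36,36] → .  [on edge]
    (4,5)@(9, 11): e=[16,12,44] → X
  covered (9 px):
    . . . . . . . . . .
    . . . . . X X . . .
    . . . . X X . . . .
    . . . . X X . . . .
    . . . . X . . . . .
    . . . . X . . . . .
    . . . . X . . . . .
    . . . . . . . . . .
    . . . . . . . . . .
    . . . . . . . . . .
    . . . . . . . . . .

Answer: [5,5,5]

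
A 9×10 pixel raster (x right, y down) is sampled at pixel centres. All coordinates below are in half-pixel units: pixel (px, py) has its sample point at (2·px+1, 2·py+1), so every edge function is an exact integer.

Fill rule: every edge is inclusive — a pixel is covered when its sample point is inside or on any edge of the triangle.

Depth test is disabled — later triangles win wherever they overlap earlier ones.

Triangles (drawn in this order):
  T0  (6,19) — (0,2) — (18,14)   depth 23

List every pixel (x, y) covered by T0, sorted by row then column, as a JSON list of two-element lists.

T0:
  2·area = 234
  edge (6, 19)→(0, 2): d=(-6,-17) inclusive
  edge (0, 2)→(18, 14): d=(18,12) inclusive
  edge (18, 14)→(6, 19): d=(-12,5) inclusive
    (0,1)@(1, 3): e=[11,6,217] → #
    (1,1)@(3, 3): e=[45,-18,207] → ·
    (0,2)@(1, 5): e=[-1,42,193] → ·
    (1,2)@(3, 5): e=[33,18,183] → #
    (2,2)@(5, 5): e=[67,-6,173] → ·
    (1,3)@(3, 7): e=[21,54,159] → #
    (2,3)@(5, 7): e=[55,30,149] → #
    (3,3)@(7, 7): e=[89,6,139] → #
    (4,3)@(9, 7): e=[123,-18,129] → ·
    (1,4)@(3, 9): e=[9,90,135] → #
    (4,4)@(9, 9): e=[111,18,105] → #
    (5,4)@(11, 9): e=[145,-6,95] → ·
  covered (28 px):
    · · · · · · · · ·
    # · · · · · · · ·
    · # · · · · · · ·
    · # # # · · · · ·
    · # # # # · · · ·
    · · # # # # # · ·
    · · # # # # # # ·
    · · # # # # # # ·
    · · · # # · · · ·
    · · · · · · · · ·

Result: [[0,1],[1,2],[1,3],[2,3],[3,3],[1,4],[2,4],[3,4],[4,4],[2,5],[3,5],[4,5],[5,5],[6,5],[2,6],[3,6],[4,6],[5,6],[6,6],[7,6],[2,7],[3,7],[4,7],[5,7],[6,7],[7,7],[3,8],[4,8]]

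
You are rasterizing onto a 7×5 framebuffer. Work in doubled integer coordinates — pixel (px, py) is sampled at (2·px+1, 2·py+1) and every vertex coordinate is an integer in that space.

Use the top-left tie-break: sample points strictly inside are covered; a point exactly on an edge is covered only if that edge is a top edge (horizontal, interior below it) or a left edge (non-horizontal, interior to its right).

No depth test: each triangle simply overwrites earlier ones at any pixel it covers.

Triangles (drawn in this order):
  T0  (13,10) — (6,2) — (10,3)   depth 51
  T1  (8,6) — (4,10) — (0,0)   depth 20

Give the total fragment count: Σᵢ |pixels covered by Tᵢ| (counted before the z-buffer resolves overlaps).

T0:
  2·area = 25
  edge (13, 10)→(6, 2): d=(-7,-8) top-left  bias=+0
  edge (6, 2)→(10, 3): d=(4,1) right/bottom  bias=-1
  edge (10, 3)→(13, 10): d=(3,7) right/bottom  bias=-1
    (3,1)@(7, 3): e=[1,3,21] → X
    (4,1)@(9, 3): e=[17,1,7] → X
    (5,1)@(11, 3): e=[33,-1,-7] → .
    (3,2)@(7, 5): e=[-13,11,27] → .
    (4,2)@(9, 5): e=[3,9,13] → X
    (5,2)@(11, 5): e=[19,7,-1] → .
    (4,3)@(9, 7): e=[-11,17,19] → .
    (5,3)@(11, 7): e=[5,15,5] → X
    (6,3)@(13, 7): e=[21,13,-9] → .
    (5,4)@(11, 9): e=[-9,23,11] → .
  covered (4 px):
    . . . . . . .
    . . . X X . .
    . . . . X . .
    . . . . . X .
    . . . . . . .
T1:
  2·area = 56
  edge (8, 6)→(4, 10): d=(-4,4) right/bottom  bias=-1
  edge (4, 10)→(0, 0): d=(-4,-10) top-left  bias=+0
  edge (0, 0)→(8, 6): d=(8,6) right/bottom  bias=-1
    (0,0)@(1, 1): e=[48,6,2] → X
    (1,0)@(3, 1): e=[40,26,-10] → .
    (6,0)@(13, 1): e=[0,126,-70] → .  [on edge]
    (0,1)@(1, 3): e=[40,-2,18] → .
    (1,1)@(3, 3): e=[32,18,6] → X
    (2,1)@(5, 3): e=[24,38,-6] → .
    (5,1)@(11, 3): e=[0,98,-42] → .  [on edge]
    (1,2)@(3, 5): e=[24,10,22] → X
    (2,2)@(5, 5): e=[16,30,10] → X
    (3,2)@(7, 5): e=[8,50,-2] → .
    (4,2)@(9, 5): e=[0,70,-14] → .  [on edge]
    (1,3)@(3, 7): e=[16,2,38] → X
    (3,3)@(7, 7): e=[0,42,14] → .  [on edge]
    (2,4)@(5, 9): e=[0,14,42] → .  [on edge]
  covered (6 px):
    X . . . . . .
    . X . . . . .
    . X X . . . .
    . X X . . . .
    . . . . . . .

Result: 10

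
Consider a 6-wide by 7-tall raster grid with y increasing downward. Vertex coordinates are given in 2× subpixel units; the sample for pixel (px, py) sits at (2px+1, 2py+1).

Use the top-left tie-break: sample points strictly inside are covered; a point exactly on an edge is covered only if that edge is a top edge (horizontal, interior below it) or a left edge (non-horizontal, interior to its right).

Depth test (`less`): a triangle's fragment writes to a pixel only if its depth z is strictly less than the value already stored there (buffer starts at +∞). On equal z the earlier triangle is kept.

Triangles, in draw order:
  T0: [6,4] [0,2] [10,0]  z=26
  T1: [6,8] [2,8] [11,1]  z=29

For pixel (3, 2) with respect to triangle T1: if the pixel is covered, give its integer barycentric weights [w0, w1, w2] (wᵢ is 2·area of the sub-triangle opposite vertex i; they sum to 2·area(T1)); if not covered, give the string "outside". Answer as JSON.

T0:
  2·area = 32
  edge (6, 4)→(0, 2): d=(-6,-2) top-left  bias=+0
  edge (0, 2)→(10, 0): d=(10,-2) top-left  bias=+0
  edge (10, 0)→(6, 4): d=(-4,4) right/bottom  bias=-1
    (2,0)@(5, 1): e=[16,0,16] → X  [on edge]
    (3,0)@(7, 1): e=[20,4,8] → X
    (4,0)@(9, 1): e=[24,8,0] → .  [on edge]
    (1,1)@(3, 3): e=[0,16,16] → X  [on edge]
    (3,1)@(7, 3): e=[8,24,0] → .  [on edge]
    (1,2)@(3, 5): e=[-12,36,8] → .
    (2,2)@(5, 5): e=[-8,40,0] → .  [on edge]
    (4,2)@(9, 5): e=[0,48,-16] → .  [on edge]
    (1,3)@(3, 7): e=[-24,56,0] → .  [on edge]
    (0,4)@(1, 9): e=[-40,72,0] → .  [on edge]
  covered (4 px):
    . . X X . .
    . X X . . .
    . . . . . .
    . . . . . .
    . . . . . .
    . . . . . .
    . . . . . .
T1:
  2·area = 28
  edge (6, 8)→(2, 8): d=(-4,0) right/bottom  bias=-1
  edge (2, 8)→(11, 1): d=(9,-7) top-left  bias=+0
  edge (11, 1)→(6, 8): d=(-5,7) right/bottom  bias=-1
    (5,0)@(11, 1): e=[28,0,0] → .  [on edge]
    (4,1)@(9, 3): e=[20,4,4] → X
    (5,1)@(11, 3): e=[20,18,-10] → .
    (3,2)@(7, 5): e=[12,8,8] → X
    (4,2)@(9, 5): e=[12,22,-6] → .
    (2,3)@(5, 7): e=[4,12,12] → X
    (3,3)@(7, 7): e=[4,26,-2] → .
    (2,4)@(5, 9): e=[-4,30,2] → .
  covered (3 px):
    . . . . . .
    . . . . X .
    . . . X . .
    . . X . . .
    . . . . . .
    . . . . . .
    . . . . . .

Final: [8,8,12]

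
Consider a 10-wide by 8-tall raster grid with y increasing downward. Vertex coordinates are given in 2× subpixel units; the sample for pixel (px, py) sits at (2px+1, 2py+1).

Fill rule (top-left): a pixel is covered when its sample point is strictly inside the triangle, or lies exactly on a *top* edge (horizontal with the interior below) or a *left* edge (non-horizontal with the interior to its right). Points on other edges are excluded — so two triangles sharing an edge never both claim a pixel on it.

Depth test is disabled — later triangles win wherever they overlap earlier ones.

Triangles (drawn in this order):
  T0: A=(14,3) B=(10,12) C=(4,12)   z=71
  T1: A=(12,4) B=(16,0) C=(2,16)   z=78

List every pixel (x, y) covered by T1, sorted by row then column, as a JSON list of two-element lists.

T0:
  2·area = 54
  edge (14, 3)→(10, 12): d=(-4,9) right/bottom  bias=-1
  edge (10, 12)→(4, 12): d=(-6,0) right/bottom  bias=-1
  edge (4, 12)→(14, 3): d=(10,-9) top-left  bias=+0
    (6,2)@(13, 5): e=[1,42,11] → #
    (7,2)@(15, 5): e=[-17,42,29] → ·
    (5,3)@(11, 7): e=[11,30,13] → #
    (6,3)@(13, 7): e=[-7,30,31] → ·
    (4,4)@(9, 9): e=[21,18,15] → #
    (6,4)@(13, 9): e=[-15,18,51] → ·
    (3,5)@(7, 11): e=[31,6,17] → #
    (5,5)@(11, 11): e=[-5,6,53] → ·
    (3,6)@(7, 13): e=[23,-6,37] → ·
    (4,6)@(9, 13): e=[5,-6,55] → ·
  covered (6 px):
    · · · · · · · · · ·
    · · · · · · · · · ·
    · · · · · · # · · ·
    · · · · · # · · · ·
    · · · · # # · · · ·
    · · · # # · · · · ·
    · · · · · · · · · ·
    · · · · · · · · · ·
T1:
  2·area = 8
  edge (12, 4)→(16, 0): d=(4,-4) top-left  bias=+0
  edge (16, 0)→(2, 16): d=(-14,16) right/bottom  bias=-1
  edge (2, 16)→(12, 4): d=(10,-12) top-left  bias=+0
    (7,0)@(15, 1): e=[0,2,6] → #  [on edge]
    (8,0)@(17, 1): e=[8,-30,30] → ·
    (6,1)@(13, 3): e=[0,6,2] → #  [on edge]
    (7,1)@(15, 3): e=[8,-26,26] → ·
    (5,2)@(11, 5): e=[0,10,-2] → ·  [on edge]
    (6,2)@(13, 5): e=[8,-22,22] → ·
    (4,3)@(9, 7): e=[0,14,-6] → ·  [on edge]
    (3,4)@(7, 9): e=[0,18,-10] → ·  [on edge]
    (2,5)@(5, 11): e=[0,22,-14] → ·  [on edge]
    (1,6)@(3, 13): e=[0,26,-18] → ·  [on edge]
    (0,7)@(1, 15): e=[0,30,-22] → ·  [on edge]
  covered (2 px):
    · · · · · · · # · ·
    · · · · · · # · · ·
    · · · · · · · · · ·
    · · · · · · · · · ·
    · · · · · · · · · ·
    · · · · · · · · · ·
    · · · · · · · · · ·
    · · · · · · · · · ·

Answer: [[7,0],[6,1]]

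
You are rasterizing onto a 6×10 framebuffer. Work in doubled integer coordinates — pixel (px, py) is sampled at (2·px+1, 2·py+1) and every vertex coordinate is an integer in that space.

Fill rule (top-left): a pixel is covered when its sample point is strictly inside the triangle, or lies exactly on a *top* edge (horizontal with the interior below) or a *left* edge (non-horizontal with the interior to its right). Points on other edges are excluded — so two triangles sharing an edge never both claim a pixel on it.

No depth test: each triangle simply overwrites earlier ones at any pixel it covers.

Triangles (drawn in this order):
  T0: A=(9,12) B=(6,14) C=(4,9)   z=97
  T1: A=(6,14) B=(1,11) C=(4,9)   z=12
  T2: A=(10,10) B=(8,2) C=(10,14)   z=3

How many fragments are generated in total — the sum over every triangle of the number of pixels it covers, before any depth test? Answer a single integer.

T0:
  2·area = 19
  edge (9, 12)→(6, 14): d=(-3,2) right/bottom  bias=-1
  edge (6, 14)→(4, 9): d=(-2,-5) top-left  bias=+0
  edge (4, 9)→(9, 12): d=(5,3) right/bottom  bias=-1
    (2,5)@(5, 11): e=[11,1,7] → █
    (3,5)@(7, 11): e=[7,11,1] → █
    (4,5)@(9, 11): e=[3,21,-5] → ·
    (2,6)@(5, 13): e=[5,-3,17] → ·
    (3,6)@(7, 13): e=[1,7,11] → █
    (4,6)@(9, 13): e=[-3,17,5] → ·
    (3,7)@(7, 15): e=[-5,3,21] → ·
  covered (3 px):
    · · · · · ·
    · · · · · ·
    · · · · · ·
    · · · · · ·
    · · · · · ·
    · · █ █ · ·
    · · · █ · ·
    · · · · · ·
    · · · · · ·
    · · · · · ·
T1:
  2·area = 19
  edge (6, 14)→(1, 11): d=(-5,-3) top-left  bias=+0
  edge (1, 11)→(4, 9): d=(3,-2) top-left  bias=+0
  edge (4, 9)→(6, 14): d=(2,5) right/bottom  bias=-1
    (3,3)@(7, 7): e=[38,0,-19] → ·  [on edge]
    (0,5)@(1, 11): e=[0,0,19] → █  [on edge]
    (1,5)@(3, 11): e=[6,4,9] → █
    (2,5)@(5, 11): e=[12,8,-1] → ·
    (0,6)@(1, 13): e=[-10,6,23] → ·
    (1,6)@(3, 13): e=[-4,10,13] → ·
    (2,6)@(5, 13): e=[2,14,3] → █
    (3,6)@(7, 13): e=[8,18,-7] → ·
    (2,7)@(5, 15): e=[-8,20,7] → ·
    (5,8)@(11, 17): e=[0,38,-19] → ·  [on edge]
  covered (3 px):
    · · · · · ·
    · · · · · ·
    · · · · · ·
    · · · · · ·
    · · · · · ·
    █ █ · · · ·
    · · █ · · ·
    · · · · · ·
    · · · · · ·
    · · · · · ·
T2:
  2·area = 8  (B↔C swapped to make it positive)
  edge (10, 10)→(10, 14): d=(0,4) right/bottom  bias=-1
  edge (10, 14)→(8, 2): d=(-2,-12) top-left  bias=+0
  edge (8, 2)→(10, 10): d=(2,8) right/bottom  bias=-1
    (4,3)@(9, 7): e=[4,2,2] → █
    (5,3)@(11, 7): e=[-4,26,-14] → ·
    (4,4)@(9, 9): e=[4,-2,6] → ·
  covered (1 px):
    · · · · · ·
    · · · · · ·
    · · · · · ·
    · · · · █ ·
    · · · · · ·
    · · · · · ·
    · · · · · ·
    · · · · · ·
    · · · · · ·
    · · · · · ·

Answer: 7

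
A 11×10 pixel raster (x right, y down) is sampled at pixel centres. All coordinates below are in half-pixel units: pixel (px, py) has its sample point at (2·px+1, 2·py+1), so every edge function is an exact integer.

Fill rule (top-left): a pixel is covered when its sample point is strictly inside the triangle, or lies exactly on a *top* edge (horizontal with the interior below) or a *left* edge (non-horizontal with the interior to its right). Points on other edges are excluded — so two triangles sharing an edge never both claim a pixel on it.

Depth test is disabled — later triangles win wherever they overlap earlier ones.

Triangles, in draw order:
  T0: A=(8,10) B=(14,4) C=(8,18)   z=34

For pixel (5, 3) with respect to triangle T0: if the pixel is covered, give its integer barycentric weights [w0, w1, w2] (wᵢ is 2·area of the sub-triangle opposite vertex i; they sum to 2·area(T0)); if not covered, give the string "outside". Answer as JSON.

T0:
  2·area = 48
  edge (8, 10)→(14, 4): d=(6,-6) top-left  bias=+0
  edge (14, 4)→(8, 18): d=(-6,14) right/bottom  bias=-1
  edge (8, 18)→(8, 10): d=(0,-8) top-left  bias=+0
    (8,0)@(17, 1): e=[0,-24,72] → .  [on edge]
    (7,1)@(15, 3): e=[0,-8,56] → .  [on edge]
    (6,2)@(13, 5): e=[0,8,40] → X  [on edge]
    (7,2)@(15, 5): e=[12,-20,56] → .
    (5,3)@(11, 7): e=[0,24,24] → X  [on edge]
    (6,3)@(13, 7): e=[12,-4,40] → .
    (4,4)@(9, 9): e=[0,40,8] → X  [on edge]
    (6,4)@(13, 9): e=[24,-16,40] → .
    (3,5)@(7, 11): e=[0,56,-8] → .  [on edge]
    (4,5)@(9, 11): e=[12,28,8] → X
    (5,5)@(11, 11): e=[24,0,24] → .  [on edge]
    (2,6)@(5, 13): e=[0,72,-24] → .  [on edge]
    (1,7)@(3, 15): e=[0,88,-40] → .  [on edge]
    (0,8)@(1, 17): e=[0,104,-56] → .  [on edge]
  covered (7 px):
    . . . . . . . . . . .
    . . . . . . . . . . .
    . . . . . . X . . . .
    . . . . . X . . . . .
    . . . . X X . . . . .
    . . . . X . . . . . .
    . . . . X . . . . . .
    . . . . X . . . . . .
    . . . . . . . . . . .
    . . . . . . . . . . .

Result: [24,24,0]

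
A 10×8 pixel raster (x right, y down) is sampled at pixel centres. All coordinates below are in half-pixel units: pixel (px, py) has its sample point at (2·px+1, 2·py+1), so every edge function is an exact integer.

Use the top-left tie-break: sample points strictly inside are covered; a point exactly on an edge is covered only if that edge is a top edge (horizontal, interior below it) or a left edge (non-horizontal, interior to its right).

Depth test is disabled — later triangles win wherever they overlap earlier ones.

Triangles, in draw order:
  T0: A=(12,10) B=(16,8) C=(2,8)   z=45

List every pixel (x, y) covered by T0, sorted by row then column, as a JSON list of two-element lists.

T0:
  2·area = 28  (B↔C swapped to make it positive)
  edge (12, 10)→(2, 8): d=(-10,-2) top-left  bias=+0
  edge (2, 8)→(16, 8): d=(14,0) top-left  bias=+0
  edge (16, 8)→(12, 10): d=(-4,2) right/bottom  bias=-1
    (3,4)@(7, 9): e=[0,14,14] → █  [on edge]
    (4,4)@(9, 9): e=[4,14,10] → █
    (5,4)@(11, 9): e=[8,14,6] → █
    (6,4)@(13, 9): e=[12,14,2] → █
    (7,4)@(15, 9): e=[16,14,-2] → ·
    (3,5)@(7, 11): e=[-20,42,6] → ·
    (4,5)@(9, 11): e=[-16,42,2] → ·
    (5,5)@(11, 11): e=[-12,42,-2] → ·
    (6,5)@(13, 11): e=[-8,42,-6] → ·
    (8,5)@(17, 11): e=[0,42,-14] → ·  [on edge]
  covered (4 px):
    · · · · · · · · · ·
    · · · · · · · · · ·
    · · · · · · · · · ·
    · · · · · · · · · ·
    · · · █ █ █ █ · · ·
    · · · · · · · · · ·
    · · · · · · · · · ·
    · · · · · · · · · ·

Final: [[3,4],[4,4],[5,4],[6,4]]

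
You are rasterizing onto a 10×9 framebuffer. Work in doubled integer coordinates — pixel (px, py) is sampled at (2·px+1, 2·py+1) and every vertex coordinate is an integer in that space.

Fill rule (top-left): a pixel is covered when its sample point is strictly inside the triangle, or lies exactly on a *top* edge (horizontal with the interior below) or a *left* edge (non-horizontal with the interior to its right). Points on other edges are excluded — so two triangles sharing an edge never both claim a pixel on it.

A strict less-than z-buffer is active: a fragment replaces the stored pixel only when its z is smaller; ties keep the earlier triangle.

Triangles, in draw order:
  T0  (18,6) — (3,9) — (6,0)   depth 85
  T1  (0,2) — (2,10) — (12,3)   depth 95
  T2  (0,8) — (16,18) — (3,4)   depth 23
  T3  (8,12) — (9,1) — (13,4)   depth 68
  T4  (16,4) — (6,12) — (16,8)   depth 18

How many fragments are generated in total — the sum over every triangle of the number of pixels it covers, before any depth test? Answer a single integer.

T0:
  2·area = 126
  edge (18, 6)→(3, 9): d=(-15,3) right/bottom  bias=-1
  edge (3, 9)→(6, 0): d=(3,-9) top-left  bias=+0
  edge (6, 0)→(18, 6): d=(12,6) right/bottom  bias=-1
    (3,0)@(7, 1): e=[108,12,6] → █
    (4,0)@(9, 1): e=[102,30,-6] → ·
    (2,1)@(5, 3): e=[84,0,42] → █  [on edge]
    (4,1)@(9, 3): e=[72,36,18] → █
    (5,1)@(11, 3): e=[66,54,6] → █
    (6,1)@(13, 3): e=[60,72,-6] → ·
    (2,2)@(5, 5): e=[54,6,66] → █
    (6,2)@(13, 5): e=[30,78,18] → █
    (7,2)@(15, 5): e=[24,96,6] → █
    (8,2)@(17, 5): e=[18,114,-6] → ·
    (2,3)@(5, 7): e=[24,12,90] → █
    (6,3)@(13, 7): e=[0,84,42] → ·  [on edge]
    (1,4)@(3, 9): e=[0,0,126] → ·  [on edge]
    (0,7)@(1, 15): e=[-84,0,210] → ·  [on edge]
  covered (15 px):
    · · · █ · · · · · ·
    · · █ █ █ █ · · · ·
    · · █ █ █ █ █ █ · ·
    · · █ █ █ █ · · · ·
    · · · · · · · · · ·
    · · · · · · · · · ·
    · · · · · · · · · ·
    · · · · · · · · · ·
    · · · · · · · · · ·
T1:
  2·area = 94  (B↔C swapped to make it positive)
  edge (0, 2)→(12, 3): d=(12,1) right/bottom  bias=-1
  edge (12, 3)→(2, 10): d=(-10,7) right/bottom  bias=-1
  edge (2, 10)→(0, 2): d=(-2,-8) top-left  bias=+0
    (0,1)@(1, 3): e=[11,77,6] → █
    (1,1)@(3, 3): e=[9,63,22] → █
    (2,1)@(5, 3): e=[7,49,38] → █
    (3,1)@(7, 3): e=[5,35,54] → █
    (4,1)@(9, 3): e=[3,21,70] → █
    (5,1)@(11, 3): e=[1,7,86] → █
    (6,1)@(13, 3): e=[-1,-7,102] → ·
    (0,2)@(1, 5): e=[35,57,2] → █
    (5,2)@(11, 5): e=[25,-13,82] → ·
    (0,3)@(1, 7): e=[59,37,-2] → ·
    (1,3)@(3, 7): e=[57,23,14] → █
    (3,3)@(7, 7): e=[53,-5,46] → ·
  covered (14 px):
    · · · · · · · · · ·
    █ █ █ █ █ █ · · · ·
    █ █ █ █ █ · · · · ·
    · █ █ · · · · · · ·
    · █ · · · · · · · ·
    · · · · · · · · · ·
    · · · · · · · · · ·
    · · · · · · · · · ·
    · · · · · · · · · ·
T2:
  2·area = 94  (B↔C swapped to make it positive)
  edge (0, 8)→(3, 4): d=(3,-4) top-left  bias=+0
  edge (3, 4)→(16, 18): d=(13,14) right/bottom  bias=-1
  edge (16, 18)→(0, 8): d=(-16,-10) top-left  bias=+0
    (1,2)@(3, 5): e=[3,13,78] → █
    (2,2)@(5, 5): e=[11,-15,98] → ·
    (0,3)@(1, 7): e=[1,67,26] → █
    (2,3)@(5, 7): e=[17,11,66] → █
    (3,3)@(7, 7): e=[25,-17,86] → ·
    (0,4)@(1, 9): e=[7,93,-6] → ·
    (1,4)@(3, 9): e=[15,65,14] → █
    (3,4)@(7, 9): e=[31,9,54] → █
    (4,4)@(9, 9): e=[39,-19,74] → ·
    (1,5)@(3, 11): e=[21,91,-18] → ·
    (2,5)@(5, 11): e=[29,63,2] → █
    (4,5)@(9, 11): e=[45,7,42] → █
  covered (14 px):
    · · · · · · · · · ·
    · · · · · · · · · ·
    · █ · · · · · · · ·
    █ █ █ · · · · · · ·
    · █ █ █ · · · · · ·
    · · █ █ █ · · · · ·
    · · · · █ █ · · · ·
    · · · · · · █ · · ·
    · · · · · · · █ · ·
T3:
  2·area = 47
  edge (8, 12)→(9, 1): d=(1,-11) top-left  bias=+0
  edge (9, 1)→(13, 4): d=(4,3) right/bottom  bias=-1
  edge (13, 4)→(8, 12): d=(-5,8) right/bottom  bias=-1
    (4,0)@(9, 1): e=[0,0,47] → ·  [on edge]
    (4,1)@(9, 3): e=[2,8,37] → █
    (5,1)@(11, 3): e=[24,2,21] → █
    (6,1)@(13, 3): e=[46,-4,5] → ·
    (4,2)@(9, 5): e=[4,16,27] → █
    (6,2)@(13, 5): e=[48,4,-5] → ·
    (4,3)@(9, 7): e=[6,24,17] → █
    (6,3)@(13, 7): e=[50,12,-15] → ·
    (8,3)@(17, 7): e=[94,0,-47] → ·  [on edge]
    (4,4)@(9, 9): e=[8,32,7] → █
    (5,4)@(11, 9): e=[30,26,-9] → ·
    (4,5)@(9, 11): e=[10,40,-3] → ·
  covered (7 px):
    · · · · · · · · · ·
    · · · · █ █ · · · ·
    · · · · █ █ · · · ·
    · · · · █ █ · · · ·
    · · · · █ · · · · ·
    · · · · · · · · · ·
    · · · · · · · · · ·
    · · · · · · · · · ·
    · · · · · · · · · ·
T4:
  2·area = 40  (B↔C swapped to make it positive)
  edge (16, 4)→(16, 8): d=(0,4) right/bottom  bias=-1
  edge (16, 8)→(6, 12): d=(-10,4) right/bottom  bias=-1
  edge (6, 12)→(16, 4): d=(10,-8) top-left  bias=+0
    (7,2)@(15, 5): e=[4,34,2] → █
    (8,2)@(17, 5): e=[-4,26,18] → ·
    (6,3)@(13, 7): e=[12,22,6] → █
    (8,3)@(17, 7): e=[-4,6,38] → ·
    (5,4)@(11, 9): e=[20,10,10] → █
    (7,4)@(15, 9): e=[4,-6,42] → ·
    (5,5)@(11, 11): e=[20,-10,30] → ·
    (6,5)@(13, 11): e=[12,-18,46] → ·
  covered (5 px):
    · · · · · · · · · ·
    · · · · · · · · · ·
    · · · · · · · █ · ·
    · · · · · · █ █ · ·
    · · · · · █ █ · · ·
    · · · · · · · · · ·
    · · · · · · · · · ·
    · · · · · · · · · ·
    · · · · · · · · · ·

Final: 55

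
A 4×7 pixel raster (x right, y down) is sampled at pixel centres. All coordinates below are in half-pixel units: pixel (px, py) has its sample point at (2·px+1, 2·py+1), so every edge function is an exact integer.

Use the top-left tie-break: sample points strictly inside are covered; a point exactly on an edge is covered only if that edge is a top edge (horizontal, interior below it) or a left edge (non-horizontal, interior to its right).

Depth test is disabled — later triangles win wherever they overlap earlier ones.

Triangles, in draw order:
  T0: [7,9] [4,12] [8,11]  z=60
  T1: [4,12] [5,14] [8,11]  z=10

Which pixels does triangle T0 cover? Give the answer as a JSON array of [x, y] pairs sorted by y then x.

T0:
  2·area = 9  (B↔C swapped to make it positive)
  edge (7, 9)→(8, 11): d=(1,2) right/bottom  bias=-1
  edge (8, 11)→(4, 12): d=(-4,1) right/bottom  bias=-1
  edge (4, 12)→(7, 9): d=(3,-3) top-left  bias=+0
    (1,0)@(3, 1): e=[0,45,-36] → ·  [on edge]
    (2,2)@(5, 5): e=[0,27,-18] → ·  [on edge]
    (3,4)@(7, 9): e=[0,9,0] → ·  [on edge]
    (2,5)@(5, 11): e=[6,3,0] → █  [on edge]
    (3,5)@(7, 11): e=[2,1,6] → █
    (1,6)@(3, 13): e=[12,-3,0] → ·  [on edge]
    (2,6)@(5, 13): e=[8,-5,6] → ·
    (3,6)@(7, 13): e=[4,-7,12] → ·
  covered (2 px):
    · · · ·
    · · · ·
    · · · ·
    · · · ·
    · · · ·
    · · █ █
    · · · ·
T1:
  2·area = 9  (B↔C swapped to make it positive)
  edge (4, 12)→(8, 11): d=(4,-1) top-left  bias=+0
  edge (8, 11)→(5, 14): d=(-3,3) right/bottom  bias=-1
  edge (5, 14)→(4, 12): d=(-1,-2) top-left  bias=+0
    (2,6)@(5, 13): e=[5,3,1] → █
    (3,6)@(7, 13): e=[7,-3,5] → ·
  covered (1 px):
    · · · ·
    · · · ·
    · · · ·
    · · · ·
    · · · ·
    · · · ·
    · · █ ·

Final: [[2,5],[3,5]]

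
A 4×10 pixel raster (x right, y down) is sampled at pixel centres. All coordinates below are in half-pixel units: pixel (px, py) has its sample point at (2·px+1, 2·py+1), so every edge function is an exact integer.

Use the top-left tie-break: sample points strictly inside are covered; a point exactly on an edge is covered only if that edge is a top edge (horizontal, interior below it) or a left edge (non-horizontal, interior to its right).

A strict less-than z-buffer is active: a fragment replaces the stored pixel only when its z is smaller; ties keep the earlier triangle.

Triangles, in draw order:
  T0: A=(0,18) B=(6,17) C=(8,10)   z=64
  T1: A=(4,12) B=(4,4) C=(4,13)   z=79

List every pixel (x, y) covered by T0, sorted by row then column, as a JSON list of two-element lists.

T0:
  2·area = 40  (B↔C swapped to make it positive)
  edge (0, 18)→(8, 10): d=(8,-8) top-left  bias=+0
  edge (8, 10)→(6, 17): d=(-2,7) right/bottom  bias=-1
  edge (6, 17)→(0, 18): d=(-6,1) right/bottom  bias=-1
    (3,5)@(7, 11): e=[0,5,35] → #  [on edge]
    (2,6)@(5, 13): e=[0,15,25] → #  [on edge]
    (1,7)@(3, 15): e=[0,25,15] → #  [on edge]
    (3,7)@(7, 15): e=[32,-3,11] → ·
    (0,8)@(1, 17): e=[0,35,5] → #  [on edge]
    (3,8)@(7, 17): e=[48,-7,-1] → ·
    (0,9)@(1, 19): e=[16,31,-7] → ·
    (1,9)@(3, 19): e=[32,17,-9] → ·
    (2,9)@(5, 19): e=[48,3,-11] → ·
  covered (8 px):
    · · · ·
    · · · ·
    · · · ·
    · · · ·
    · · · ·
    · · · #
    · · # #
    · # # ·
    # # # ·
    · · · ·
T1:
  degenerate (2·area = 0) — covers nothing

Answer: [[3,5],[2,6],[3,6],[1,7],[2,7],[0,8],[1,8],[2,8]]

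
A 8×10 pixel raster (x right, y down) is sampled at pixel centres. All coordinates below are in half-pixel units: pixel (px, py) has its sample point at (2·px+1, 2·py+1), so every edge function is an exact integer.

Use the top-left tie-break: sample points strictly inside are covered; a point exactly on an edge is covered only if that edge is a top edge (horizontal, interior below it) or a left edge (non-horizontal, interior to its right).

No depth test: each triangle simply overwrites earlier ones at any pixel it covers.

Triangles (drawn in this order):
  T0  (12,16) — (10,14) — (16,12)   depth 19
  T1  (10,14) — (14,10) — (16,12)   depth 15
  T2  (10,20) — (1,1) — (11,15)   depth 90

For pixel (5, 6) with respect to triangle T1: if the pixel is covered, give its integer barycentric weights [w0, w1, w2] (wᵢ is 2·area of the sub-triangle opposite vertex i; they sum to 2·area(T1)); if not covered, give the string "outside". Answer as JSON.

T0:
  2·area = 16
  edge (12, 16)→(10, 14): d=(-2,-2) top-left  bias=+0
  edge (10, 14)→(16, 12): d=(6,-2) top-left  bias=+0
  edge (16, 12)→(12, 16): d=(-4,4) right/bottom  bias=-1
    (0,2)@(1, 5): e=[0,-72,88] → .  [on edge]
    (1,3)@(3, 7): e=[0,-56,72] → .  [on edge]
    (2,4)@(5, 9): e=[0,-40,56] → .  [on edge]
    (3,5)@(7, 11): e=[0,-24,40] → .  [on edge]
    (4,6)@(9, 13): e=[0,-8,24] → .  [on edge]
    (6,6)@(13, 13): e=[8,0,8] → X  [on edge]
    (7,6)@(15, 13): e=[12,4,0] → .  [on edge]
    (3,7)@(7, 15): e=[-8,0,24] → .  [on edge]
    (5,7)@(11, 15): e=[0,8,8] → X  [on edge]
    (6,7)@(13, 15): e=[4,12,0] → .  [on edge]
    (0,8)@(1, 17): e=[-24,0,40] → .  [on edge]
    (5,8)@(11, 17): e=[-4,20,0] → .  [on edge]
    (6,8)@(13, 17): e=[0,24,-8] → .  [on edge]
    (4,9)@(9, 19): e=[-12,28,0] → .  [on edge]
    (7,9)@(15, 19): e=[0,40,-24] → .  [on edge]
  covered (2 px):
    . . . . . . . .
    . . . . . . . .
    . . . . . . . .
    . . . . . . . .
    . . . . . . . .
    . . . . . . . .
    . . . . . . X .
    . . . . . X . .
    . . . . . . . .
    . . . . . . . .
T1:
  2·area = 16
  edge (10, 14)→(14, 10): d=(4,-4) top-left  bias=+0
  edge (14, 10)→(16, 12): d=(2,2) right/bottom  bias=-1
  edge (16, 12)→(10, 14): d=(-6,2) right/bottom  bias=-1
    (2,0)@(5, 1): e=[-72,0,88] → .  [on edge]
    (3,1)@(7, 3): e=[-56,0,72] → .  [on edge]
    (4,2)@(9, 5): e=[-40,0,56] → .  [on edge]
    (5,3)@(11, 7): e=[-24,0,40] → .  [on edge]
    (6,4)@(13, 9): e=[-8,0,24] → .  [on edge]
    (7,4)@(15, 9): e=[0,-4,20] → .  [on edge]
    (6,5)@(13, 11): e=[0,4,12] → X  [on edge]
    (7,5)@(15, 11): e=[8,0,8] → .  [on edge]
    (5,6)@(11, 13): e=[0,12,4] → X  [on edge]
    (6,6)@(13, 13): e=[8,8,0] → .  [on edge]
    (3,7)@(7, 15): e=[-8,24,0] → .  [on edge]
    (4,7)@(9, 15): e=[0,20,-4] → .  [on edge]
    (0,8)@(1, 17): e=[-24,40,0] → .  [on edge]
    (3,8)@(7, 17): e=[0,28,-12] → .  [on edge]
    (2,9)@(5, 19): e=[0,36,-20] → .  [on edge]
  covered (2 px):
    . . . . . . . .
    . . . . . . . .
    . . . . . . . .
    . . . . . . . .
    . . . . . . . .
    . . . . . . X .
    . . . . . X . .
    . . . . . . . .
    . . . . . . . .
    . . . . . . . .
T2:
  2·area = 64
  edge (10, 20)→(1, 1): d=(-9,-19) top-left  bias=+0
  edge (1, 1)→(11, 15): d=(10,14) right/bottom  bias=-1
  edge (11, 15)→(10, 20): d=(-1,5) right/bottom  bias=-1
    (0,0)@(1, 1): e=[0,0,64] → .  [on edge]
    (1,2)@(3, 5): e=[2,12,50] → X
    (2,2)@(5, 5): e=[40,-16,40] → .
    (6,2)@(13, 5): e=[192,-128,0] → .  [on edge]
    (1,3)@(3, 7): e=[-16,32,48] → .
    (2,3)@(5, 7): e=[22,4,38] → X
    (3,3)@(7, 7): e=[60,-24,28] → .
    (2,4)@(5, 9): e=[4,24,36] → X
    (3,4)@(7, 9): e=[42,-4,26] → .
    (2,5)@(5, 11): e=[-14,44,34] → .
    (3,5)@(7, 11): e=[24,16,24] → X
    (4,5)@(9, 11): e=[62,-12,14] → .
    (5,7)@(11, 15): e=[64,0,0] → .  [on edge]
  covered (8 px):
    . . . . . . . .
    . . . . . . . .
    . X . . . . . .
    . . X . . . . .
    . . X . . . . .
    . . . X . . . .
    . . . X X . . .
    . . . . X . . .
    . . . . X . . .
    . . . . . . . .

Answer: [12,4,0]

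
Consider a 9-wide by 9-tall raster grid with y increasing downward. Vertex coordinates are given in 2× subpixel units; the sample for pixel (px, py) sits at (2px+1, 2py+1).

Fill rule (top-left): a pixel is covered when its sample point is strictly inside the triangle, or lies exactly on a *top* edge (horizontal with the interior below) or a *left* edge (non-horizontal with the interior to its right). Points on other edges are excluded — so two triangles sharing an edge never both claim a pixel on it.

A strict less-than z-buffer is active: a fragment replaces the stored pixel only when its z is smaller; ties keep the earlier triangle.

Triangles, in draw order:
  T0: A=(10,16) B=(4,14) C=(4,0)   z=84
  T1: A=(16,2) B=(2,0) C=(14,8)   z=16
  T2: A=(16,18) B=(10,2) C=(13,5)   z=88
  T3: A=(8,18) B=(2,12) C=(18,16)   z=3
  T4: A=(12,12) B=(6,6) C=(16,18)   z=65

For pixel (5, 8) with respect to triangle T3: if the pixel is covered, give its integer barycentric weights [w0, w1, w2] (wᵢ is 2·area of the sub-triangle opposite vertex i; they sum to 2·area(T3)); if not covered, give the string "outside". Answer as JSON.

T0:
  2·area = 84
  edge (10, 16)→(4, 14): d=(-6,-2) top-left  bias=+0
  edge (4, 14)→(4, 0): d=(0,-14) top-left  bias=+0
  edge (4, 0)→(10, 16): d=(6,16) right/bottom  bias=-1
    (2,1)@(5, 3): e=[68,14,2] → X
    (3,1)@(7, 3): e=[72,42,-30] → .
    (2,2)@(5, 5): e=[56,14,14] → X
    (3,2)@(7, 5): e=[60,42,-18] → .
    (2,3)@(5, 7): e=[44,14,26] → X
    (3,3)@(7, 7): e=[48,42,-6] → .
    (2,4)@(5, 9): e=[32,14,38] → X
    (3,4)@(7, 9): e=[36,42,6] → X
    (4,4)@(9, 9): e=[40,70,-26] → .
    (2,5)@(5, 11): e=[20,14,50] → X
    (4,5)@(9, 11): e=[28,70,-14] → .
    (0,6)@(1, 13): e=[0,-42,126] → .  [on edge]
    (3,7)@(7, 15): e=[0,42,42] → X  [on edge]
    (6,8)@(13, 17): e=[0,126,-42] → .  [on edge]
  covered (11 px):
    . . . . . . . . .
    . . X . . . . . .
    . . X . . . . . .
    . . X . . . . . .
    . . X X . . . . .
    . . X X . . . . .
    . . X X . . . . .
    . . . X X . . . .
    . . . . . . . . .
T1:
  2·area = 88  (B↔C swapped to make it positive)
  edge (16, 2)→(14, 8): d=(-2,6) right/bottom  bias=-1
  edge (14, 8)→(2, 0): d=(-12,-8) top-left  bias=+0
  edge (2, 0)→(16, 2): d=(14,2) right/bottom  bias=-1
    (2,0)@(5, 1): e=[68,12,8] → X
    (3,0)@(7, 1): e=[56,28,4] → X
    (4,0)@(9, 1): e=[44,44,0] → .  [on edge]
    (2,1)@(5, 3): e=[64,-12,36] → .
    (3,1)@(7, 3): e=[52,4,32] → X
    (4,1)@(9, 3): e=[40,20,28] → X
    (5,1)@(11, 3): e=[28,36,24] → X
    (6,1)@(13, 3): e=[16,52,20] → X
    (7,1)@(15, 3): e=[4,68,16] → X
    (8,1)@(17, 3): e=[-8,84,12] → .
    (3,2)@(7, 5): e=[48,-20,60] → .
    (4,2)@(9, 5): e=[36,-4,56] → .
    (7,2)@(15, 5): e=[0,44,44] → .  [on edge]
    (6,5)@(13, 11): e=[0,-44,132] → .  [on edge]
    (5,8)@(11, 17): e=[0,-132,220] → .  [on edge]
  covered (10 px):
    . . X X . . . . .
    . . . X X X X X .
    . . . . . X X . .
    . . . . . . X . .
    . . . . . . . . .
    . . . . . . . . .
    . . . . . . . . .
    . . . . . . . . .
    . . . . . . . . .
T2:
  2·area = 30
  edge (16, 18)→(10, 2): d=(-6,-16) top-left  bias=+0
  edge (10, 2)→(13, 5): d=(3,3) right/bottom  bias=-1
  edge (13, 5)→(16, 18): d=(3,13) right/bottom  bias=-1
    (4,0)@(9, 1): e=[-10,0,40] → .  [on edge]
    (5,1)@(11, 3): e=[10,0,20] → .  [on edge]
    (6,2)@(13, 5): e=[30,0,0] → .  [on edge]
    (6,3)@(13, 7): e=[18,6,6] → X
    (7,3)@(15, 7): e=[50,0,-20] → .  [on edge]
    (6,4)@(13, 9): e=[6,12,12] → X
    (7,4)@(15, 9): e=[38,6,-14] → .
    (8,4)@(17, 9): e=[70,0,-40] → .  [on edge]
    (6,5)@(13, 11): e=[-6,18,18] → .
    (7,7)@(15, 15): e=[2,24,4] → X
    (8,7)@(17, 15): e=[34,18,-22] → .
    (7,8)@(15, 17): e=[-10,30,10] → .
  covered (3 px):
    . . . . . . . . .
    . . . . . . . . .
    . . . . . . . . .
    . . . . . . X . .
    . . . . . . X . .
    . . . . . . . . .
    . . . . . . . . .
    . . . . . . . X .
    . . . . . . . . .
T3:
  2·area = 72
  edge (8, 18)→(2, 12): d=(-6,-6) top-left  bias=+0
  edge (2, 12)→(18, 16): d=(16,4) right/bottom  bias=-1
  edge (18, 16)→(8, 18): d=(-10,2) right/bottom  bias=-1
    (0,5)@(1, 11): e=[0,-12,84] → .  [on edge]
    (1,6)@(3, 13): e=[0,12,60] → X  [on edge]
    (2,6)@(5, 13): e=[12,4,56] → X
    (3,6)@(7, 13): e=[24,-4,52] → .
    (1,7)@(3, 15): e=[-12,44,40] → .
    (2,7)@(5, 15): e=[0,36,36] → X  [on edge]
    (3,7)@(7, 15): e=[12,28,32] → X
    (4,7)@(9, 15): e=[24,20,28] → X
    (5,7)@(11, 15): e=[36,12,24] → X
    (6,7)@(13, 15): e=[48,4,20] → X
    (7,7)@(15, 15): e=[60,-4,16] → .
    (2,8)@(5, 17): e=[-12,68,16] → .
    (3,8)@(7, 17): e=[0,60,12] → X  [on edge]
    (6,8)@(13, 17): e=[36,36,0] → .  [on edge]
  covered (10 px):
    . . . . . . . . .
    . . . . . . . . .
    . . . . . . . . .
    . . . . . . . . .
    . . . . . . . . .
    . . . . . . . . .
    . X X . . . . . .
    . . X X X X X . .
    . . . X X X . . .
T4:
  2·area = 12  (B↔C swapped to make it positive)
  edge (12, 12)→(16, 18): d=(4,6) right/bottom  bias=-1
  edge (16, 18)→(6, 6): d=(-10,-12) top-left  bias=+0
  edge (6, 6)→(12, 12): d=(6,6) right/bottom  bias=-1
    (0,0)@(1, 1): e=[22,-10,0] → .  [on edge]
    (1,1)@(3, 3): e=[18,-6,0] → .  [on edge]
    (2,2)@(5, 5): e=[14,-2,0] → .  [on edge]
    (3,3)@(7, 7): e=[10,2,0] → .  [on edge]
    (4,4)@(9, 9): e=[6,6,0] → .  [on edge]
    (5,5)@(11, 11): e=[2,10,0] → .  [on edge]
    (6,6)@(13, 13): e=[-2,14,0] → .  [on edge]
    (7,7)@(15, 15): e=[-6,18,0] → .  [on edge]
    (8,8)@(17, 17): e=[-10,22,0] → .  [on edge]
  covered (0 px):
    . . . . . . . . .
    . . . . . . . . .
    . . . . . . . . .
    . . . . . . . . .
    . . . . . . . . .
    . . . . . . . . .
    . . . . . . . . .
    . . . . . . . . .
    . . . . . . . . .

Result: [44,4,24]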